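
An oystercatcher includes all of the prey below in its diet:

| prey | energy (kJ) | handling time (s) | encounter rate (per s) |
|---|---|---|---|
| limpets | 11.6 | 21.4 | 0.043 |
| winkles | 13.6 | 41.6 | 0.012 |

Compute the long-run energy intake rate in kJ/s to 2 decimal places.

Energy encountered per unit search time: 0.043×11.6 + 0.012×13.6 = 0.662 kJ/s.
Handling time per unit search time: 0.043×21.4 + 0.012×41.6 = 1.419.
Rate = 0.662/(1 + 1.419) = 0.2736 kJ/s.

0.27 kJ/s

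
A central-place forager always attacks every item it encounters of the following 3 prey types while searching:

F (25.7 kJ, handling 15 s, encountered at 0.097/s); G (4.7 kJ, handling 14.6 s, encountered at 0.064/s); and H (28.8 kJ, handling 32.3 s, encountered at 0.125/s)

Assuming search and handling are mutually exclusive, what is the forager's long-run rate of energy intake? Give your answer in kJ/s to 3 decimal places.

R = (0.097×25.7 + 0.064×4.7 + 0.125×28.8) / (1 + 0.097×15 + 0.064×14.6 + 0.125×32.3) = 6.394/7.427 = 0.8609 kJ/s.

0.861 kJ/s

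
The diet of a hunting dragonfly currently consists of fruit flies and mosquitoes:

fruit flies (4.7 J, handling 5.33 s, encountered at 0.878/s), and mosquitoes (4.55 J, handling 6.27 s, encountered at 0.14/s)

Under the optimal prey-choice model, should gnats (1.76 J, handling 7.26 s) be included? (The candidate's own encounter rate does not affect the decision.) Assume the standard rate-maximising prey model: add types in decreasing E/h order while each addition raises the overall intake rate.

Intake rate on the current diet: R = (0.878×4.7 + 0.14×4.55) / (1 + 0.878×5.33 + 0.14×6.27) = 4.764/6.558 = 0.7264 J/s.
Profitability of gnats: 1.76/7.26 = 0.2424 J/s.
Since 0.2424 < R, time spent handling gnats is better spent searching.

No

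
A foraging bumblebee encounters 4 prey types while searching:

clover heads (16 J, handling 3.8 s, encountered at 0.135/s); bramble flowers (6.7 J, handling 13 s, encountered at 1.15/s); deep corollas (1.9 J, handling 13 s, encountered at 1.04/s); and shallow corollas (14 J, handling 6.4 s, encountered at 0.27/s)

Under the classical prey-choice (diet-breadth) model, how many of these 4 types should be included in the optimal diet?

2

E/h in descending order: clover heads 4.21, shallow corollas 2.19, bramble flowers 0.515, deep corollas 0.146 J/s. The optimal diet is the largest prefix of this list for which every included type satisfies E_i/h_i > R on the types above it.
Rate on top 1: 1.428. shallow corollas: 2.19 > 1.428 → include.
Rate on top 2: 1.833. bramble flowers: 0.515 < 1.833 → exclude; stop.
Optimal diet: clover heads, shallow corollas — 2 of 4 types.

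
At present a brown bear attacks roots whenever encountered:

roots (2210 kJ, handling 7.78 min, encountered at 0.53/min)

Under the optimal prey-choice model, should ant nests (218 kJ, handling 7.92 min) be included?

On roots alone, R = ΣλE/(1+Σλh) = 1171/5.123 = 228.6 kJ/min.
Profitability of ant nests: 218/7.92 = 27.53 kJ/min.
Since 27.53 < R, time spent handling ant nests is better spent searching.

No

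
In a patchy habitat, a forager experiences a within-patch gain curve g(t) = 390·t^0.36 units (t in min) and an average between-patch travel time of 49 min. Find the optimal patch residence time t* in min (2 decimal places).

27.56 min

Optimal t* satisfies g'(t*) = g(t*)/(T + t*).
g'(t) = 0.36·390·t^-0.64. Setting 0.36·390·t^-0.64 = 390·t^0.36/(49+t) gives 0.36(49+t) = t, so 0.64·t = 0.36×49.
t* = 0.36×49/0.64 = 27.56 min.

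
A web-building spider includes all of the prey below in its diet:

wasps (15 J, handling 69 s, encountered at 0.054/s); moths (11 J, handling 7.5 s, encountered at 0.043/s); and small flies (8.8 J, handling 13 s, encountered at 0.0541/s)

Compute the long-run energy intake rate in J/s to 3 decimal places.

R = Σλ_iE_i / (1 + Σλ_ih_i)
Numerator: 0.054×15 + 0.043×11 + 0.0541×8.8 = 1.759
Denominator: 1 + 0.054×69 + 0.043×7.5 + 0.0541×13 = 5.752
R = 1.759/5.752 = 0.3058 J/s

0.306 J/s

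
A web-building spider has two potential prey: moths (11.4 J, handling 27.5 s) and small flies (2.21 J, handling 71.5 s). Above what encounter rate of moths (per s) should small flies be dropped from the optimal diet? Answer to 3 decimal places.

At the threshold, the rate on moths alone equals the profitability of small flies: λ·11.4/(1 + λ·27.5) = 2.21/71.5 = 0.03091.
Rearranging, λ(11.4 − 0.03091×27.5) = 0.03091, so λ = 0.03091/10.55 = 0.00293 per s.

0.003 per s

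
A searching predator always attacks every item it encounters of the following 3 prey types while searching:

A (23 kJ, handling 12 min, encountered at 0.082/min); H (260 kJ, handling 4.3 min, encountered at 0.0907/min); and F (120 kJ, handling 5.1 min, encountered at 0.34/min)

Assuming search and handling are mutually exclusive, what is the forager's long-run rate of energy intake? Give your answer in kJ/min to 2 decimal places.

R = (0.082×23 + 0.0907×260 + 0.34×120) / (1 + 0.082×12 + 0.0907×4.3 + 0.34×5.1) = 66.27/4.108 = 16.13 kJ/min.

16.13 kJ/min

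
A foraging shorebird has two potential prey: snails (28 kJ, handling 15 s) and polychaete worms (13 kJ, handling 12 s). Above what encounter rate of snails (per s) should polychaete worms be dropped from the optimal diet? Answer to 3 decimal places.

0.092 per s

Drop polychaete worms once their profitability E₂/h₂ falls below the rate achievable on snails alone: E₂/h₂ = λE₁/(1 + λh₁).
Solve for λ: λE₁h₂ = E₂(1 + λh₁) → λ(E₁h₂ − E₂h₁) = E₂ → λ = E₂/(E₁h₂ − E₂h₁).
λ = 13/(28×12 − 13×15) = 13/141 = 0.0922 per s.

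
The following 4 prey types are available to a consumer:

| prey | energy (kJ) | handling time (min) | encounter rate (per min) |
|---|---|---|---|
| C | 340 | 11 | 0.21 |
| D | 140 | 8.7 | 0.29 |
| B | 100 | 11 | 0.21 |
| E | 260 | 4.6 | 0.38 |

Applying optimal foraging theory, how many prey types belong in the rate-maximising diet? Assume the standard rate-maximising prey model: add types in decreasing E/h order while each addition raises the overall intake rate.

1

E/h in descending order: E 56.5, C 30.9, D 16.1, B 9.09 kJ/min. The optimal diet is the largest prefix of this list for which every included type satisfies E_i/h_i > R on the types above it.
Rate on top 1: 35.95. C: 30.9 < 35.95 → exclude; stop.
Optimal diet: E — 1 of 4 types.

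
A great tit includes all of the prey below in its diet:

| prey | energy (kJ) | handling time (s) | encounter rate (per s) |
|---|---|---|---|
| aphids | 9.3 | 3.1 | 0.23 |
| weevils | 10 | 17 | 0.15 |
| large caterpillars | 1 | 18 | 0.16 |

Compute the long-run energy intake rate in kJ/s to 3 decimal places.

0.532 kJ/s

Energy encountered per unit search time: 0.23×9.3 + 0.15×10 + 0.16×1 = 3.799 kJ/s.
Handling time per unit search time: 0.23×3.1 + 0.15×17 + 0.16×18 = 6.143.
Rate = 3.799/(1 + 6.143) = 0.5318 kJ/s.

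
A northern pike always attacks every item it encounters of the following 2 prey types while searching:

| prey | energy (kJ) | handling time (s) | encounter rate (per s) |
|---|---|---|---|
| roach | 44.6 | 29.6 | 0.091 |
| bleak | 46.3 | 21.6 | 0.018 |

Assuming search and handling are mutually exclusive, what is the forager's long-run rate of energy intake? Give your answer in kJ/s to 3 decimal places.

1.198 kJ/s

R = (0.091×44.6 + 0.018×46.3) / (1 + 0.091×29.6 + 0.018×21.6) = 4.892/4.082 = 1.198 kJ/s.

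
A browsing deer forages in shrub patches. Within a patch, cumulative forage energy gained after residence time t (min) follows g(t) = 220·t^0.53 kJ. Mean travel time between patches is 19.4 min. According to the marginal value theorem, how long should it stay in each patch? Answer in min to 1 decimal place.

Maximise g(t)/(T+t): set derivative to zero → g'(t)(T+t) = g(t).
g'(t) = 0.53·220·t^-0.47. Setting 0.53·220·t^-0.47 = 220·t^0.53/(19.4+t) gives 0.53(19.4+t) = t, so 0.47·t = 0.53×19.4.
t* = 0.53×19.4/0.47 = 21.88 min.

21.9 min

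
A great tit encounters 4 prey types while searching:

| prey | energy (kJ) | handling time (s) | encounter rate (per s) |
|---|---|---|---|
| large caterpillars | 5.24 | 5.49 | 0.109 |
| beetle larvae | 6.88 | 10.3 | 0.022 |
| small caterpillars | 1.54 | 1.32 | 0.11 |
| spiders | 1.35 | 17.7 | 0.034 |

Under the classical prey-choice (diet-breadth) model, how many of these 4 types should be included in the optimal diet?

Profitabilities (E/h, kJ/s): small caterpillars 1.17, large caterpillars 0.954, beetle larvae 0.668, spiders 0.0763. Add prey in this order while the next type's profitability exceeds the intake rate on those already taken.
Rate on top 1: 0.1479. large caterpillars: 0.954 > 0.1479 → include.
Rate on top 2: 0.4247. beetle larvae: 0.668 > 0.4247 → include.
Rate on top 3: 0.4527. spiders: 0.0763 < 0.4527 → exclude; stop.
Optimal diet: small caterpillars, large caterpillars, beetle larvae — 3 of 4 types.

3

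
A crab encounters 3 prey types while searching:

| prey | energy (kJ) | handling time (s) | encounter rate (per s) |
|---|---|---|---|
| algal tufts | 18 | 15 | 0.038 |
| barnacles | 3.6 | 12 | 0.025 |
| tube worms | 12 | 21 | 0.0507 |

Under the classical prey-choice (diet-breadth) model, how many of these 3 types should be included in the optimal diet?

2

Rank by E/h (kJ/s): algal tufts 1.2, tube worms 0.571, barnacles 0.3. Include each in turn until the next type's E/h falls below the running intake rate.
Rate on top 1: 0.4357. tube worms: 0.571 > 0.4357 → include.
Rate on top 2: 0.4905. barnacles: 0.3 < 0.4905 → exclude; stop.
Optimal diet: algal tufts, tube worms — 2 of 3 types.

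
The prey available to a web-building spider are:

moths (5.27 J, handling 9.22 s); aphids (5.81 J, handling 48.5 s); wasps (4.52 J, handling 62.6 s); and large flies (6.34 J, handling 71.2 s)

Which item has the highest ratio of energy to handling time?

moths

In descending order of E/h:
moths: 5.27/9.22 = 0.572 J/s
aphids: 5.81/48.5 = 0.12 J/s
large flies: 6.34/71.2 = 0.089 J/s
wasps: 4.52/62.6 = 0.0722 J/s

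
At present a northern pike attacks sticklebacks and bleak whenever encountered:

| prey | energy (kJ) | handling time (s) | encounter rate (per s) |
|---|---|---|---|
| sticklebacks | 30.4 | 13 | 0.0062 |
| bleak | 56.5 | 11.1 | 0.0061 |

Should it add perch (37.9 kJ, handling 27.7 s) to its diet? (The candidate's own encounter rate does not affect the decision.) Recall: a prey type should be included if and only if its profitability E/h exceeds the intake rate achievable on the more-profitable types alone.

Yes

On sticklebacks and bleak alone, R = ΣλE/(1+Σλh) = 0.5331/1.148 = 0.4643 kJ/s.
perch: E/h = 37.9/27.7 = 1.368 kJ/s.
Since 1.368 > R, including perch increases the long-run rate.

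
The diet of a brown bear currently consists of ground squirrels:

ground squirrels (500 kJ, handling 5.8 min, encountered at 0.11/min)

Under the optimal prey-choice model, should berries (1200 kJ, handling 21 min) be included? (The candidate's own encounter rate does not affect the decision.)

Yes

Intake rate on the current diet: R = (0.11×500) / (1 + 0.11×5.8) = 55/1.638 = 33.58 kJ/min.
Profitability of berries: 1200/21 = 57.14 kJ/min.
Since 57.14 > R, including berries increases the long-run rate.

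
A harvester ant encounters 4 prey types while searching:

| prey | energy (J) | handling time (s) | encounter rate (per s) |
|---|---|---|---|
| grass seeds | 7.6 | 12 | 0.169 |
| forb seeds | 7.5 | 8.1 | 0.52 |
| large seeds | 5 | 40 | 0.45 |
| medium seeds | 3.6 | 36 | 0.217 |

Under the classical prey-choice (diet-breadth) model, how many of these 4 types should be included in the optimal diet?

1

E/h in descending order: forb seeds 0.926, grass seeds 0.633, large seeds 0.125, medium seeds 0.1 J/s. The optimal diet is the largest prefix of this list for which every included type satisfies E_i/h_i > R on the types above it.
Rate on top 1: 0.7483. grass seeds: 0.633 < 0.7483 → exclude; stop.
Optimal diet: forb seeds — 1 of 4 types.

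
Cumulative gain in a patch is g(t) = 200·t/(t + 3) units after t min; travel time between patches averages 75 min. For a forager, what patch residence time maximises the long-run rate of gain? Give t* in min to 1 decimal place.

Optimal t* satisfies g'(t*) = g(t*)/(T + t*).
g'(t) = 200·3/(t + 3)². Setting 200·3/(t+3)² = 200t/[(t+3)(75+t)] gives 3(75+t) = t(t+3), so t² = 3×75 = 225.
t* = √225 = 15 min.

15.0 min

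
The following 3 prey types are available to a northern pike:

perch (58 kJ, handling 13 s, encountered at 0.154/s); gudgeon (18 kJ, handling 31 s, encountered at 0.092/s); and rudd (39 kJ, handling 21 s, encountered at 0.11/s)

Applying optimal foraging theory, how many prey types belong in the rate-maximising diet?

Rank by E/h (kJ/s): perch 4.46, rudd 1.86, gudgeon 0.581. Include each in turn until the next type's E/h falls below the running intake rate.
Rate on top 1: 2.975. rudd: 1.86 < 2.975 → exclude; stop.
Optimal diet: perch — 1 of 3 types.

1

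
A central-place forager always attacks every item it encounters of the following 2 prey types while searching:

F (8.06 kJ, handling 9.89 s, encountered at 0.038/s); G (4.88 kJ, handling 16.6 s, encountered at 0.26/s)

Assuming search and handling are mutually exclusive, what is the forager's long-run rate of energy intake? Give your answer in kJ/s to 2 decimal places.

Energy encountered per unit search time: 0.038×8.06 + 0.26×4.88 = 1.575 kJ/s.
Handling time per unit search time: 0.038×9.89 + 0.26×16.6 = 4.692.
Rate = 1.575/(1 + 4.692) = 0.2767 kJ/s.

0.28 kJ/s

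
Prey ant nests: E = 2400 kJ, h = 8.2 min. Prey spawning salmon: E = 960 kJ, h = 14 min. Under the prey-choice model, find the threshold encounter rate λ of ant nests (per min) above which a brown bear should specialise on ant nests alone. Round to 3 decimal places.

0.037 per min

Drop spawning salmon once their profitability E₂/h₂ falls below the rate achievable on ant nests alone: E₂/h₂ = λE₁/(1 + λh₁).
Solve for λ: λE₁h₂ = E₂(1 + λh₁) → λ(E₁h₂ − E₂h₁) = E₂ → λ = E₂/(E₁h₂ − E₂h₁).
λ = 960/(2400×14 − 960×8.2) = 960/2.573e+04 = 0.03731 per min.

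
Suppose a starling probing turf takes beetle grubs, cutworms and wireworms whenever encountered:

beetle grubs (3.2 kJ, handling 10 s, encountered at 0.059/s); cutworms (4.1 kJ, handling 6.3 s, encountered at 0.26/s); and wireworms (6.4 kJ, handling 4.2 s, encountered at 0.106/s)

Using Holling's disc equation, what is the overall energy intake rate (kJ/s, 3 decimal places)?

R = Σλ_iE_i / (1 + Σλ_ih_i)
Numerator: 0.059×3.2 + 0.26×4.1 + 0.106×6.4 = 1.933
Denominator: 1 + 0.059×10 + 0.26×6.3 + 0.106×4.2 = 3.673
R = 1.933/3.673 = 0.5263 kJ/s

0.526 kJ/s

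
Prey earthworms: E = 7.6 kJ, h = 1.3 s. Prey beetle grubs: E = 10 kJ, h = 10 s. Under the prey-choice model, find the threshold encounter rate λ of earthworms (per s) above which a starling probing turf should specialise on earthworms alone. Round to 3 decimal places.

0.159 per s

The zero-one rule: include beetle grubs iff E₂/h₂ > λE₁/(1+λh₁). Equality gives the switch point.
λE₁h₂ = E₂ + λE₂h₁ ⇒ λ = E₂/(E₁h₂ − E₂h₁) = 10/(76 − 13) = 0.1587 per s.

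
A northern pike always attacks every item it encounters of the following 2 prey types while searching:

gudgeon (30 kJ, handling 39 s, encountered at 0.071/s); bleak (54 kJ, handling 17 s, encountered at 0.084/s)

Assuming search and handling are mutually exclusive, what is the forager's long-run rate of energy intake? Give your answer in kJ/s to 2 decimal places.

R = Σλ_iE_i / (1 + Σλ_ih_i)
Numerator: 0.071×30 + 0.084×54 = 6.666
Denominator: 1 + 0.071×39 + 0.084×17 = 5.197
R = 6.666/5.197 = 1.283 kJ/s

1.28 kJ/s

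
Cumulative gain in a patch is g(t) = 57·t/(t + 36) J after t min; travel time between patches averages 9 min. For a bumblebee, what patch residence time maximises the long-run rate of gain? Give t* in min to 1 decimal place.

By the marginal value theorem, leave when the instantaneous gain rate g'(t) equals the habitat-wide average g(t)/(T + t).
g'(t) = 57·36/(t + 36)². Setting 57·36/(t+36)² = 57t/[(t+36)(9+t)] gives 36(9+t) = t(t+36), so t² = 36×9 = 324.
t* = √324 = 18 min.

18.0 min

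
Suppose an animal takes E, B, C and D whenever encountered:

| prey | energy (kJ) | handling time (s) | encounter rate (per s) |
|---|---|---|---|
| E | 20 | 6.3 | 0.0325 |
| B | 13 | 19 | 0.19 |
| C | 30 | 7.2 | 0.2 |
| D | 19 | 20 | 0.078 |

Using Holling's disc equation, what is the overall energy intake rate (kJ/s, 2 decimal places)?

1.36 kJ/s

R = Σλ_iE_i / (1 + Σλ_ih_i)
Numerator: 0.0325×20 + 0.19×13 + 0.2×30 + 0.078×19 = 10.6
Denominator: 1 + 0.0325×6.3 + 0.19×19 + 0.2×7.2 + 0.078×20 = 7.815
R = 10.6/7.815 = 1.357 kJ/s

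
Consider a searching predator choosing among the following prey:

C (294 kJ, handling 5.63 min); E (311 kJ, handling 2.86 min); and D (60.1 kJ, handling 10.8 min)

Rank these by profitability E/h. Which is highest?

In descending order of E/h:
E: 311/2.86 = 109 kJ/min
C: 294/5.63 = 52.2 kJ/min
D: 60.1/10.8 = 5.56 kJ/min

E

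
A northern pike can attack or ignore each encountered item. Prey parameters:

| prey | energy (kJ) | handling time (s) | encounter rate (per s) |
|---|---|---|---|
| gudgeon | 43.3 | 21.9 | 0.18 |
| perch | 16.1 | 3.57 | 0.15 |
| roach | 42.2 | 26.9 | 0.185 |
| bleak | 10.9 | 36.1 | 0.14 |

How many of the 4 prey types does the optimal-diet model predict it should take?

Profitabilities (E/h, kJ/s): perch 4.51, gudgeon 1.98, roach 1.57, bleak 0.302. Add prey in this order while the next type's profitability exceeds the intake rate on those already taken.
Rate on top 1: 1.573. gudgeon: 1.98 > 1.573 → include.
Rate on top 2: 1.864. roach: 1.57 < 1.864 → exclude; stop.
Optimal diet: perch, gudgeon — 2 of 4 types.

2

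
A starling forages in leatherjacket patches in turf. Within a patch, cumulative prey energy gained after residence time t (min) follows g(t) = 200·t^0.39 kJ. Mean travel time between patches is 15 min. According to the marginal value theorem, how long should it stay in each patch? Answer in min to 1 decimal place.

9.6 min

Optimal t* satisfies g'(t*) = g(t*)/(T + t*).
g'(t) = 0.39·200·t^-0.61. Setting 0.39·200·t^-0.61 = 200·t^0.39/(15+t) gives 0.39(15+t) = t, so 0.61·t = 0.39×15.
t* = 0.39×15/0.61 = 9.59 min.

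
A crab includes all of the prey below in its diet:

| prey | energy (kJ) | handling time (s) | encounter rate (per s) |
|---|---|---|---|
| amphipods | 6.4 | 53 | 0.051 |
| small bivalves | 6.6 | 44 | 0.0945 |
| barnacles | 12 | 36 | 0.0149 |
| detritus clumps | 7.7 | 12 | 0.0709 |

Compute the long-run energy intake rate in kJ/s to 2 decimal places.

0.18 kJ/s

R = Σλ_iE_i / (1 + Σλ_ih_i)
Numerator: 0.051×6.4 + 0.0945×6.6 + 0.0149×12 + 0.0709×7.7 = 1.675
Denominator: 1 + 0.051×53 + 0.0945×44 + 0.0149×36 + 0.0709×12 = 9.248
R = 1.675/9.248 = 0.1811 kJ/s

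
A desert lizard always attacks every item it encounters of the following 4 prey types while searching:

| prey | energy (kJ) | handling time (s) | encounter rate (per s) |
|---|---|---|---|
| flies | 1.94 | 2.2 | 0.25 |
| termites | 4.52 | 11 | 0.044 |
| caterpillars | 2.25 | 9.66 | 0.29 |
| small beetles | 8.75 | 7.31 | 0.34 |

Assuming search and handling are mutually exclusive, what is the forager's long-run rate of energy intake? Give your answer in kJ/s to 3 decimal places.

0.589 kJ/s

Energy encountered per unit search time: 0.25×1.94 + 0.044×4.52 + 0.29×2.25 + 0.34×8.75 = 4.311 kJ/s.
Handling time per unit search time: 0.25×2.2 + 0.044×11 + 0.29×9.66 + 0.34×7.31 = 6.321.
Rate = 4.311/(1 + 6.321) = 0.5889 kJ/s.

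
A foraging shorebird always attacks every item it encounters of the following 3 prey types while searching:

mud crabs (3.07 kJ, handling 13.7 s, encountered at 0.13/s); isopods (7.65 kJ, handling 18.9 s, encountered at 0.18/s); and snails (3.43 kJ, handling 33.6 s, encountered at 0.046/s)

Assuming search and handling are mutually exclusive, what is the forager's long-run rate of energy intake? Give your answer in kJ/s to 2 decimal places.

Energy encountered per unit search time: 0.13×3.07 + 0.18×7.65 + 0.046×3.43 = 1.934 kJ/s.
Handling time per unit search time: 0.13×13.7 + 0.18×18.9 + 0.046×33.6 = 6.729.
Rate = 1.934/(1 + 6.729) = 0.2502 kJ/s.

0.25 kJ/s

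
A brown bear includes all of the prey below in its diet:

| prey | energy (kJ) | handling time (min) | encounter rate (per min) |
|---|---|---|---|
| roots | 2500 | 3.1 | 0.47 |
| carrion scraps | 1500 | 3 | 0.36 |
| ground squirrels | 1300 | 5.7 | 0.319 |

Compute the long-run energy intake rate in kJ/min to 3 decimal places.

397.681 kJ/min

Energy encountered per unit search time: 0.47×2500 + 0.36×1500 + 0.319×1300 = 2130 kJ/min.
Handling time per unit search time: 0.47×3.1 + 0.36×3 + 0.319×5.7 = 4.355.
Rate = 2130/(1 + 4.355) = 397.7 kJ/min.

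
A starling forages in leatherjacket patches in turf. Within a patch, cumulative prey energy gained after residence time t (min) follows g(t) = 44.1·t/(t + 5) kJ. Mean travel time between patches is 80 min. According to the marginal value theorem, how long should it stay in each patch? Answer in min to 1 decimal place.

By the marginal value theorem, leave when the instantaneous gain rate g'(t) equals the habitat-wide average g(t)/(T + t).
g'(t) = 44.1·5/(t + 5)². Setting 44.1·5/(t+5)² = 44.1t/[(t+5)(80+t)] gives 5(80+t) = t(t+5), so t² = 5×80 = 400.
t* = √400 = 20 min.

20.0 min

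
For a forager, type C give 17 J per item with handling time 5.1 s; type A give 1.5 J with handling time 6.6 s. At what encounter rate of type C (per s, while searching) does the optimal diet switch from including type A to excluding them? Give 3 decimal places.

0.014 per s

The zero-one rule: include type A iff E₂/h₂ > λE₁/(1+λh₁). Equality gives the switch point.
λE₁h₂ = E₂ + λE₂h₁ ⇒ λ = E₂/(E₁h₂ − E₂h₁) = 1.5/(112.2 − 7.65) = 0.01435 per s.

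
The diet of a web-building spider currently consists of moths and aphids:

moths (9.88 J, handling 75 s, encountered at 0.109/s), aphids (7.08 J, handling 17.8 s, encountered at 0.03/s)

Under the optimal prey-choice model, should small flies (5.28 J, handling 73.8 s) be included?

Intake rate on the current diet: R = (0.109×9.88 + 0.03×7.08) / (1 + 0.109×75 + 0.03×17.8) = 1.289/9.709 = 0.1328 J/s.
Profitability of small flies: 5.28/73.8 = 0.07154 J/s.
0.07154 < 0.1328, so adding small flies would lower the average — exclude it.

No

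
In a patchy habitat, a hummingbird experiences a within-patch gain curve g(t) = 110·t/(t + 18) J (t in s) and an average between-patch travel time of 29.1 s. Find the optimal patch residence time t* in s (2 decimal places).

Optimal t* satisfies g'(t*) = g(t*)/(T + t*).
g'(t) = 110·18/(t + 18)². Setting 110·18/(t+18)² = 110t/[(t+18)(29.1+t)] gives 18(29.1+t) = t(t+18), so t² = 18×29.1 = 523.8.
t* = √523.8 = 22.89 s.

22.89 s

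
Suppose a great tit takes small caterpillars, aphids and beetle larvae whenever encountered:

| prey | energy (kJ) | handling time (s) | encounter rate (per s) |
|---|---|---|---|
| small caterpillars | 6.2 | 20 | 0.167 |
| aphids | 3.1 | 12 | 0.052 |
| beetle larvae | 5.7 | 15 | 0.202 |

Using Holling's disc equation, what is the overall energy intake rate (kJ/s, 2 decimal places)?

R = (0.167×6.2 + 0.052×3.1 + 0.202×5.7) / (1 + 0.167×20 + 0.052×12 + 0.202×15) = 2.348/7.994 = 0.2937 kJ/s.

0.29 kJ/s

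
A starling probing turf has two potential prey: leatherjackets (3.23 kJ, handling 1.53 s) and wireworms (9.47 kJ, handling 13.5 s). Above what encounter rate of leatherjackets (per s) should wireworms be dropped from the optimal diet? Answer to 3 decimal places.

0.325 per s

Drop wireworms once their profitability E₂/h₂ falls below the rate achievable on leatherjackets alone: E₂/h₂ = λE₁/(1 + λh₁).
Solve for λ: λE₁h₂ = E₂(1 + λh₁) → λ(E₁h₂ − E₂h₁) = E₂ → λ = E₂/(E₁h₂ − E₂h₁).
λ = 9.47/(3.23×13.5 − 9.47×1.53) = 9.47/29.12 = 0.3253 per s.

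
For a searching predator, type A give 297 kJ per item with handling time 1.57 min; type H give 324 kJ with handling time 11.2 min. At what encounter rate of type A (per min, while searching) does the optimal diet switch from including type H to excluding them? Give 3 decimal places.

Drop type H once their profitability E₂/h₂ falls below the rate achievable on type A alone: E₂/h₂ = λE₁/(1 + λh₁).
Solve for λ: λE₁h₂ = E₂(1 + λh₁) → λ(E₁h₂ − E₂h₁) = E₂ → λ = E₂/(E₁h₂ − E₂h₁).
λ = 324/(297×11.2 − 324×1.57) = 324/2818 = 0.115 per min.

0.115 per min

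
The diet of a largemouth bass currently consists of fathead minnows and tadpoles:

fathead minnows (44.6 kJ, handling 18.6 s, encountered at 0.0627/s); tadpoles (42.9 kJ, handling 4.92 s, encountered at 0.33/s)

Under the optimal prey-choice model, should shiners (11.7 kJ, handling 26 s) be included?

Current rate: (0.0627×44.6 + 0.33×42.9)/(1 + 0.0627×18.6 + 0.33×4.92) = 4.473 kJ/s.
shiners: E/h = 11.7/26 = 0.45 kJ/s.
Since 0.45 < R, time spent handling shiners is better spent searching.

No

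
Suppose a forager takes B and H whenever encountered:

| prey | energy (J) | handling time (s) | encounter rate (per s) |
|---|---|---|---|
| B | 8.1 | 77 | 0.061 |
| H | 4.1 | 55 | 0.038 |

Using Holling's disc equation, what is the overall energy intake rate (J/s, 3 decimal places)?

R = Σλ_iE_i / (1 + Σλ_ih_i)
Numerator: 0.061×8.1 + 0.038×4.1 = 0.6499
Denominator: 1 + 0.061×77 + 0.038×55 = 7.787
R = 0.6499/7.787 = 0.08346 J/s

0.083 J/s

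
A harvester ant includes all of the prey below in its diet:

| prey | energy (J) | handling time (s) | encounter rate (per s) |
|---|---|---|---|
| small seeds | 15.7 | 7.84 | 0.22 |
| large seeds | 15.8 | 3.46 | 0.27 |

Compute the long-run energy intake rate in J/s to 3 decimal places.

2.110 J/s

R = (0.22×15.7 + 0.27×15.8) / (1 + 0.22×7.84 + 0.27×3.46) = 7.72/3.659 = 2.11 J/s.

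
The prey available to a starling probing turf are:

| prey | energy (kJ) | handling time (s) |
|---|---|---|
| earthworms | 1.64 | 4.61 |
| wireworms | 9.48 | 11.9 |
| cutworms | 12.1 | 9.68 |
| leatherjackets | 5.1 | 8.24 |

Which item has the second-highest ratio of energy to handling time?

Profitability E/h (kJ/s): earthworms = 1.64/4.61 = 0.356, wireworms = 9.48/11.9 = 0.797, cutworms = 12.1/9.68 = 1.25, leatherjackets = 5.1/8.24 = 0.619.
Ranked: cutworms > wireworms > leatherjackets > earthworms.

wireworms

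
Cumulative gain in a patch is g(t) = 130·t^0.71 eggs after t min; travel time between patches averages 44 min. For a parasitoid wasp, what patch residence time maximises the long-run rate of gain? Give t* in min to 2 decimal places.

By the marginal value theorem, leave when the instantaneous gain rate g'(t) equals the habitat-wide average g(t)/(T + t).
g'(t) = 0.71·130·t^-0.29. Setting 0.71·130·t^-0.29 = 130·t^0.71/(44+t) gives 0.71(44+t) = t, so 0.29·t = 0.71×44.
t* = 0.71×44/0.29 = 107.7 min.

107.72 min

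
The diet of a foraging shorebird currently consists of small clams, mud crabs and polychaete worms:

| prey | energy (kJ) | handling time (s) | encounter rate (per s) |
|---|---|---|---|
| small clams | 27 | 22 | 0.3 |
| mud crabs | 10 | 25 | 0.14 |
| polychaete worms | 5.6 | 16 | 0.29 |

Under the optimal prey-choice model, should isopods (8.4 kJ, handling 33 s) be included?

Current rate: (0.3×27 + 0.14×10 + 0.29×5.6)/(1 + 0.3×22 + 0.14×25 + 0.29×16) = 0.7067 kJ/s.
Profitability of isopods: 8.4/33 = 0.2545 kJ/s.
Since 0.2545 < R, time spent handling isopods is better spent searching.

No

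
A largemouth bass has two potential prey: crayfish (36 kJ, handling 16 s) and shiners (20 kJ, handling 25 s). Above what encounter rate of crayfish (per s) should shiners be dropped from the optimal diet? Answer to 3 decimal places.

The zero-one rule: include shiners iff E₂/h₂ > λE₁/(1+λh₁). Equality gives the switch point.
λE₁h₂ = E₂ + λE₂h₁ ⇒ λ = E₂/(E₁h₂ − E₂h₁) = 20/(900 − 320) = 0.03448 per s.

0.034 per s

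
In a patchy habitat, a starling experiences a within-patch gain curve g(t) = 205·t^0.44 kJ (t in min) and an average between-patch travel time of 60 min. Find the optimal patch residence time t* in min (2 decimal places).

Optimal t* satisfies g'(t*) = g(t*)/(T + t*).
g'(t) = 0.44·205·t^-0.56. Setting 0.44·205·t^-0.56 = 205·t^0.44/(60+t) gives 0.44(60+t) = t, so 0.56·t = 0.44×60.
t* = 0.44×60/0.56 = 47.14 min.

47.14 min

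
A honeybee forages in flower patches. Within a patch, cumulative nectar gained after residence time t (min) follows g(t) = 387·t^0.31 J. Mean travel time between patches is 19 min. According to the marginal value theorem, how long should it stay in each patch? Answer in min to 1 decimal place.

By the marginal value theorem, leave when the instantaneous gain rate g'(t) equals the habitat-wide average g(t)/(T + t).
g'(t) = 0.31·387·t^-0.69. Setting 0.31·387·t^-0.69 = 387·t^0.31/(19+t) gives 0.31(19+t) = t, so 0.69·t = 0.31×19.
t* = 0.31×19/0.69 = 8.536 min.

8.5 min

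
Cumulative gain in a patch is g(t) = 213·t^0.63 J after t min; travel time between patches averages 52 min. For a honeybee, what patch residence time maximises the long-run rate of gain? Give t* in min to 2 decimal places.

Maximise g(t)/(T+t): set derivative to zero → g'(t)(T+t) = g(t).
g'(t) = 0.63·213·t^-0.37. Setting 0.63·213·t^-0.37 = 213·t^0.63/(52+t) gives 0.63(52+t) = t, so 0.37·t = 0.63×52.
t* = 0.63×52/0.37 = 88.54 min.

88.54 min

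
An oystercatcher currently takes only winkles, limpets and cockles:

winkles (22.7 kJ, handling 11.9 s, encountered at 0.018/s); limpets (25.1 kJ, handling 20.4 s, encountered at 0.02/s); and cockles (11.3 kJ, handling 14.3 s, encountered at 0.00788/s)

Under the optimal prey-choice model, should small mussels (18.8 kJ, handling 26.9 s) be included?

Yes

Current rate: (0.018×22.7 + 0.02×25.1 + 0.00788×11.3)/(1 + 0.018×11.9 + 0.02×20.4 + 0.00788×14.3) = 0.5762 kJ/s.
Profitability of small mussels: 18.8/26.9 = 0.6989 kJ/s.
Since 0.6989 > R, including small mussels increases the long-run rate.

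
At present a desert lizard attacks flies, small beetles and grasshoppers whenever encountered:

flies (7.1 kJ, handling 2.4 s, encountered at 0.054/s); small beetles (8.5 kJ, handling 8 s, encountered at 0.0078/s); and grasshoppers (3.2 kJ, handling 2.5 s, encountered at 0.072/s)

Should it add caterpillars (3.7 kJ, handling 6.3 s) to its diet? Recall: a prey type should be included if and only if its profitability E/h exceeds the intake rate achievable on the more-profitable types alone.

Yes

Intake rate on the current diet: R = (0.054×7.1 + 0.0078×8.5 + 0.072×3.2) / (1 + 0.054×2.4 + 0.0078×8 + 0.072×2.5) = 0.6801/1.372 = 0.4957 kJ/s.
Profitability of caterpillars: 3.7/6.3 = 0.5873 kJ/s.
Since 0.5873 > R, including caterpillars increases the long-run rate.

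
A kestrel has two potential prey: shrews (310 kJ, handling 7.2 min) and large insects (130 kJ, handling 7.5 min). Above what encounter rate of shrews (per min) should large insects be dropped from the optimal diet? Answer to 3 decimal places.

The zero-one rule: include large insects iff E₂/h₂ > λE₁/(1+λh₁). Equality gives the switch point.
λE₁h₂ = E₂ + λE₂h₁ ⇒ λ = E₂/(E₁h₂ − E₂h₁) = 130/(2325 − 936) = 0.09359 per min.

0.094 per min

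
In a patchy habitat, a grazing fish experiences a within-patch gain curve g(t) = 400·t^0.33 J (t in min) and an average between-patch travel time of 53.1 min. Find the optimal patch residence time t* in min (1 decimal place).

By the marginal value theorem, leave when the instantaneous gain rate g'(t) equals the habitat-wide average g(t)/(T + t).
g'(t) = 0.33·400·t^-0.67. Setting 0.33·400·t^-0.67 = 400·t^0.33/(53.1+t) gives 0.33(53.1+t) = t, so 0.67·t = 0.33×53.1.
t* = 0.33×53.1/0.67 = 26.15 min.

26.2 min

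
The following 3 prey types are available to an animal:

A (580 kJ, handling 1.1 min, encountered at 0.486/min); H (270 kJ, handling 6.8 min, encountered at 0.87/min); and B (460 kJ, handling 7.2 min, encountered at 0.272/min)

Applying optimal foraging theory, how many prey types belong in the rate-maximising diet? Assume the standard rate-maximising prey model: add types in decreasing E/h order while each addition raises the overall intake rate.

1

E/h in descending order: A 527, B 63.9, H 39.7 kJ/min. The optimal diet is the largest prefix of this list for which every included type satisfies E_i/h_i > R on the types above it.
Rate on top 1: 183.7. B: 63.9 < 183.7 → exclude; stop.
Optimal diet: A — 1 of 3 types.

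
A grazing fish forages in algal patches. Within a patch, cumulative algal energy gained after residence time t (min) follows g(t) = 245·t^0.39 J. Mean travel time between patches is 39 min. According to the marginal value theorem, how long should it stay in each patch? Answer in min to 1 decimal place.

Maximise g(t)/(T+t): set derivative to zero → g'(t)(T+t) = g(t).
g'(t) = 0.39·245·t^-0.61. Setting 0.39·245·t^-0.61 = 245·t^0.39/(39+t) gives 0.39(39+t) = t, so 0.61·t = 0.39×39.
t* = 0.39×39/0.61 = 24.93 min.

24.9 min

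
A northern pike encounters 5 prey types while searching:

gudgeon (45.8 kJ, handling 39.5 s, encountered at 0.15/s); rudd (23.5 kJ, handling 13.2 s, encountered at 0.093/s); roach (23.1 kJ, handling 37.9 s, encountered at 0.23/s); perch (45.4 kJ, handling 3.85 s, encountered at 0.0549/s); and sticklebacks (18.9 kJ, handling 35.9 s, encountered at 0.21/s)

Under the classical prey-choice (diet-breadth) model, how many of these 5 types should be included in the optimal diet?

E/h in descending order: perch 11.8, rudd 1.78, gudgeon 1.16, roach 0.609, sticklebacks 0.526 kJ/s. The optimal diet is the largest prefix of this list for which every included type satisfies E_i/h_i > R on the types above it.
Rate on top 1: 2.058. rudd: 1.78 < 2.058 → exclude; stop.
Optimal diet: perch — 1 of 5 types.

1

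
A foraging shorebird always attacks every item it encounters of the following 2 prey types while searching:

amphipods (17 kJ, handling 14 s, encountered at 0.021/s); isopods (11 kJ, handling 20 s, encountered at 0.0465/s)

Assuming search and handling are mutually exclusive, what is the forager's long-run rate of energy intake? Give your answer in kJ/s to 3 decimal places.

0.391 kJ/s

R = (0.021×17 + 0.0465×11) / (1 + 0.021×14 + 0.0465×20) = 0.8685/2.224 = 0.3905 kJ/s.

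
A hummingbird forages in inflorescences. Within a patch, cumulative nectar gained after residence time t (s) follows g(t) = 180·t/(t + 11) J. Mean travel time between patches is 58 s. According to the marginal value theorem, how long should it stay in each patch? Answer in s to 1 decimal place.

By the marginal value theorem, leave when the instantaneous gain rate g'(t) equals the habitat-wide average g(t)/(T + t).
g'(t) = 180·11/(t + 11)². Setting 180·11/(t+11)² = 180t/[(t+11)(58+t)] gives 11(58+t) = t(t+11), so t² = 11×58 = 638.
t* = √638 = 25.26 s.

25.3 s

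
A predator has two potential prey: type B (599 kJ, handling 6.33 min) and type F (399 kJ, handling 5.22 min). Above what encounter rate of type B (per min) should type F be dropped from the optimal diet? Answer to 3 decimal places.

The zero-one rule: include type F iff E₂/h₂ > λE₁/(1+λh₁). Equality gives the switch point.
λE₁h₂ = E₂ + λE₂h₁ ⇒ λ = E₂/(E₁h₂ − E₂h₁) = 399/(3127 − 2526) = 0.6638 per min.

0.664 per min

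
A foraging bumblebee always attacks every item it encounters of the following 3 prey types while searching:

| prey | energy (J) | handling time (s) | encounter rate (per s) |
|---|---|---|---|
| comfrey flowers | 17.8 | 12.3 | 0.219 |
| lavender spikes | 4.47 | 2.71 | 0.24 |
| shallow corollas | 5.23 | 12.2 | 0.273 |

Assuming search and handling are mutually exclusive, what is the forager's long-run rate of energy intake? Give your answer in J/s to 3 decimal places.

0.834 J/s

R = Σλ_iE_i / (1 + Σλ_ih_i)
Numerator: 0.219×17.8 + 0.24×4.47 + 0.273×5.23 = 6.399
Denominator: 1 + 0.219×12.3 + 0.24×2.71 + 0.273×12.2 = 7.675
R = 6.399/7.675 = 0.8338 J/s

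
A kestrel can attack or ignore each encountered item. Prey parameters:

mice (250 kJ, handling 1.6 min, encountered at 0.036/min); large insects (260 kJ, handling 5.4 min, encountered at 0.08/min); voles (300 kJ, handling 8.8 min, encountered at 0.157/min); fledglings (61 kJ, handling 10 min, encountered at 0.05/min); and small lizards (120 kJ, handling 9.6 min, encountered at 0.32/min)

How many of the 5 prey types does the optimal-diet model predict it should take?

3

Rank by E/h (kJ/min): mice 156, large insects 48.1, voles 34.1, small lizards 12.5, fledglings 6.1. Include each in turn until the next type's E/h falls below the running intake rate.
Rate on top 1: 8.51. large insects: 48.1 > 8.51 → include.
Rate on top 2: 20.01. voles: 34.1 > 20.01 → include.
Rate on top 3: 26.78. small lizards: 12.5 < 26.78 → exclude; stop.
Optimal diet: mice, large insects, voles — 3 of 5 types.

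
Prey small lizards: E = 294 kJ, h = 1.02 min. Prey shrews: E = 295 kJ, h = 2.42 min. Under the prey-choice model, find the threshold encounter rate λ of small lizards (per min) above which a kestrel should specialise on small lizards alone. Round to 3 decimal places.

0.718 per min

The zero-one rule: include shrews iff E₂/h₂ > λE₁/(1+λh₁). Equality gives the switch point.
λE₁h₂ = E₂ + λE₂h₁ ⇒ λ = E₂/(E₁h₂ − E₂h₁) = 295/(711.5 − 300.9) = 0.7185 per min.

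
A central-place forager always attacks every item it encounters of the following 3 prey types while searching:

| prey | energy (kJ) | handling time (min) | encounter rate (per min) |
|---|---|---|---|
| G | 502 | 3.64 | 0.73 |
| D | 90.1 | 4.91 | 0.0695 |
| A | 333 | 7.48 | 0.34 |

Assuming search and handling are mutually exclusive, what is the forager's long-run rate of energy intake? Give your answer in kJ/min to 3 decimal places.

Energy encountered per unit search time: 0.73×502 + 0.0695×90.1 + 0.34×333 = 485.9 kJ/min.
Handling time per unit search time: 0.73×3.64 + 0.0695×4.91 + 0.34×7.48 = 5.542.
Rate = 485.9/(1 + 5.542) = 74.28 kJ/min.

74.284 kJ/min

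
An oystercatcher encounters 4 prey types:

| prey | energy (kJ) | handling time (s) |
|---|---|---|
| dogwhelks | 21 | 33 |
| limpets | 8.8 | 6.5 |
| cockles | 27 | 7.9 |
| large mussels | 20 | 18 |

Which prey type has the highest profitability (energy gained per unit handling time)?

In descending order of E/h:
cockles: 27/7.9 = 3.42 kJ/s
limpets: 8.8/6.5 = 1.35 kJ/s
large mussels: 20/18 = 1.11 kJ/s
dogwhelks: 21/33 = 0.636 kJ/s

cockles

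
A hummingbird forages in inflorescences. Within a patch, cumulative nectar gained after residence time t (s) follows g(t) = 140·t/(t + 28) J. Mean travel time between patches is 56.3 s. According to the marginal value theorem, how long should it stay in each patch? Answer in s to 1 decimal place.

Maximise g(t)/(T+t): set derivative to zero → g'(t)(T+t) = g(t).
g'(t) = 140·28/(t + 28)². Setting 140·28/(t+28)² = 140t/[(t+28)(56.3+t)] gives 28(56.3+t) = t(t+28), so t² = 28×56.3 = 1576.
t* = √1576 = 39.7 s.

39.7 s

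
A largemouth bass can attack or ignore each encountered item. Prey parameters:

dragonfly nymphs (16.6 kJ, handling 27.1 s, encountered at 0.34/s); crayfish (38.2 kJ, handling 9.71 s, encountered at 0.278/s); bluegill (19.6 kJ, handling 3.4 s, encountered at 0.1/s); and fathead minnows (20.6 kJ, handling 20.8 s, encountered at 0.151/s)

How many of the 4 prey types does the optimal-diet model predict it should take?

2

Profitabilities (E/h, kJ/s): bluegill 5.76, crayfish 3.93, fathead minnows 0.99, dragonfly nymphs 0.613. Add prey in this order while the next type's profitability exceeds the intake rate on those already taken.
Rate on top 1: 1.463. crayfish: 3.93 > 1.463 → include.
Rate on top 2: 3.114. fathead minnows: 0.99 < 3.114 → exclude; stop.
Optimal diet: bluegill, crayfish — 2 of 4 types.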